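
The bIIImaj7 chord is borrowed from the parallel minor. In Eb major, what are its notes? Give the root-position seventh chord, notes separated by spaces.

Gb Bb Db F

Scale degree 3 in Eb major is G. bIIImaj7 uses the lowered form, Gb, taken from Eb minor. Building the major-seventh chord from the parallel minor on Gb: Gb–Bb–Db–F.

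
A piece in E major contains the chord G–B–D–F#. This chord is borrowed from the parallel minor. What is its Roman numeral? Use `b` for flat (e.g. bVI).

bIIImaj7

G is the lowered form of scale degree 3 in E major (the diatonic degree 3 is G#). The diatonic chord on degree 3 would be G#m (iii), but G–B–D–F# is the major-seventh chord from E minor. As a borrowed chord it is labeled bIIImaj7.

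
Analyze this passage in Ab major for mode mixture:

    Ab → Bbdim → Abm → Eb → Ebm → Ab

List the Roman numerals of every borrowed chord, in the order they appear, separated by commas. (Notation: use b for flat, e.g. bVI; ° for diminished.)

Ab major has the diatonic set Ab, Bbm, Cm, Db, Eb, Fm, Gdim. Ab and Eb are both diatonic. Bbdim (Bb–Db–Fb) doesn't fit — on degree 2 Ab major would have Bbm (ii). Bbdim is the degree-2 chord of Ab minor, so it is the borrowed ii°. But Abm (Ab–Cb–Eb) is foreign: the diatonic I on degree 1 is Ab, whereas Abm comes from Ab minor. It is labeled i. Ebm (Eb–Gb–Bb) is not: scale degree 5 in Ab major carries Eb (V). In Ab minor the chord on that degree is Ebm, so here it functions as v, borrowed from the parallel minor.

ii°, i, v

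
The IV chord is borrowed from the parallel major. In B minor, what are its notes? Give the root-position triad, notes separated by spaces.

E G# B

IV is built on scale degree 4, which is E in both B minor and its parallel. Building the major chord from the parallel major on E: E–G#–B.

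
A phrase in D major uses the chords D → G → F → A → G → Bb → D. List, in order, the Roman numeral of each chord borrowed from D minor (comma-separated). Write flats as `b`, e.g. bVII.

D major has the diatonic set D, Em, F#m, G, A, Bm, C#dim. D, G and A are all diatonic. F (F–A–C) doesn't fit — on degree 3 D major would have F#m (iii). F is the degree-3 chord of D minor, so it is the borrowed bIII. But Bb (Bb–D–F) is foreign: the diatonic vi on degree 6 is Bm, whereas Bb comes from D minor. It is labeled bVI.

bIII, bVI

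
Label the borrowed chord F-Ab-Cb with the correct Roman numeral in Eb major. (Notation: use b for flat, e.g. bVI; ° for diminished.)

ii°

F is scale degree 2 in Eb major. F–Ab–Cb is a diminished chord — the form found in Eb minor, not the diatonic ii (Fm). Borrowed into Eb major it is written ii°.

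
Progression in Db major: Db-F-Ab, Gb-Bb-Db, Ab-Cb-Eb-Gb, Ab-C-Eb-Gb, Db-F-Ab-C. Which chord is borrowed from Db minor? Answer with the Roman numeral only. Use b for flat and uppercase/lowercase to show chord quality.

Db major has the diatonic set Db, Ebm, Fm, Gb, Ab, Bbm, Cdim. Db–F–Ab = Db, Gb–Bb–Db = Gb, Ab–C–Eb–Gb = Ab7 and Db–F–Ab–C = Dbmaj7 are all diatonic. But Ab–Cb–Eb–Gb is foreign: the diatonic V on degree 5 is Ab, whereas Abm7 comes from Db minor. It is labeled v7.

v7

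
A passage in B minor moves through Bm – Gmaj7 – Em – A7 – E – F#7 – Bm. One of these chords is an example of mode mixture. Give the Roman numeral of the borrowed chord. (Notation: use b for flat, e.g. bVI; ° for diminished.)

The diatonic triads in B minor (with V from harmonic minor) are Bm, C#dim, D, Em, F#, G, A. Bm, Gmaj7, Em, A7 and F#7 all belong to that set. E (E–G#–B) doesn't fit — on degree 4 B minor would have Em (iv). E is the degree-4 chord of B major, so it is the borrowed IV.

IV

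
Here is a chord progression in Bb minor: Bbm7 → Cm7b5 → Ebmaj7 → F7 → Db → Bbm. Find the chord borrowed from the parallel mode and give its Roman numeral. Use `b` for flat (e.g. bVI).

IVmaj7

Bb minor has the diatonic set Bbm, Cdim, Db, Ebm, F, Gb, Ab (with V from harmonic minor). Of the given chords, Bbm7, Cm7b5, F7, Db and Bbm are diatonic. But Ebmaj7 (Eb–G–Bb–D) is foreign: the diatonic iv on degree 4 is Ebm, whereas Ebmaj7 comes from Bb major. It is labeled IVmaj7.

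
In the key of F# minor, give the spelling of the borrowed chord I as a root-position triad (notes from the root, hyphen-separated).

F#-A#-C#

The root, F#, is scale degree 1 — the same note in F# minor and F# major; only the chord quality changes. In F# major the chord on F# is F#–A#–C#.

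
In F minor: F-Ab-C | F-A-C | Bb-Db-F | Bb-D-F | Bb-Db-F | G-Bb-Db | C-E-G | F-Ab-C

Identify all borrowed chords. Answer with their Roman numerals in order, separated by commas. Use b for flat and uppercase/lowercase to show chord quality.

The diatonic triads in F minor (with V from harmonic minor) are Fm, Gdim, Ab, Bbm, C, Db, Eb. F–Ab–C = Fm, Bb–Db–F = Bbm, G–Bb–Db = Gdim and C–E–G = C are all diatonic. F–A–C is not: scale degree 1 in F minor carries Fm (i). In F major the chord on that degree is F, so here it functions as I, borrowed from the parallel major. Bb–D–F is not: scale degree 4 in F minor carries Bbm (iv). In F major the chord on that degree is Bb, so here it functions as IV, borrowed from the parallel major.

I, IV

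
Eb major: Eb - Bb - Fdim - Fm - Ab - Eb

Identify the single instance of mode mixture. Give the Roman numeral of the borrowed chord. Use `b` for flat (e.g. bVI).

ii°

Eb major has the diatonic set Eb, Fm, Gm, Ab, Bb, Cm, Ddim. Eb, Bb, Fm and Ab are all diatonic. Fdim (F–Ab–Cb) doesn't fit — on degree 2 Eb major would have Fm (ii). Fdim is the degree-2 chord of Eb minor, so it is the borrowed ii°.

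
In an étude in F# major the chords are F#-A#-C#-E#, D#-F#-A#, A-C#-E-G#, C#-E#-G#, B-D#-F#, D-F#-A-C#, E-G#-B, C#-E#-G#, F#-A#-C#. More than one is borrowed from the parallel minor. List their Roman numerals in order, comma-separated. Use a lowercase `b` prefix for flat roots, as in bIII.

bIIImaj7, bVImaj7, bVII

F# major has the diatonic set F#, G#m, A#m, B, C#, D#m, E#dim. Of the given chords, F#–A#–C#–E# = F#maj7, D#–F#–A# = D#m, C#–E#–G# = C#, B–D#–F# = B and F#–A#–C# = F# are diatonic. A–C#–E–G# is not: scale degree 3 in F# major carries A#m (iii). In F# minor the chord on that degree is Amaj7, so here it functions as bIIImaj7, borrowed from the parallel minor. D–F#–A–C# is not: scale degree 6 in F# major carries D#m (vi). In F# minor the chord on that degree is Dmaj7, so here it functions as bVImaj7, borrowed from the parallel minor. But E–G#–B is foreign: the diatonic vii° on degree 7 is E#dim, whereas E comes from F# minor. It is labeled bVII.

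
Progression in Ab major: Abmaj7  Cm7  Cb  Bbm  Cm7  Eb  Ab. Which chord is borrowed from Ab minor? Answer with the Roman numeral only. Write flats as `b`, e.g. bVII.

In Ab major the diatonic chords are Ab, Bbm, Cm, Db, Eb, Fm, Gdim. Of the given chords, Abmaj7, Cm7, Bbm, Eb and Ab are diatonic. Cb (Cb–Eb–Gb) is not: scale degree 3 in Ab major carries Cm (iii). In Ab minor the chord on that degree is Cb, so here it functions as bIII, borrowed from the parallel minor.

bIII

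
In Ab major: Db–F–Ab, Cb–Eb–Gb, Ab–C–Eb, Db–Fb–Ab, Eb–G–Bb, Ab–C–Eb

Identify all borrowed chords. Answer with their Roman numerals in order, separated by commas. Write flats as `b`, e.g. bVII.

bIII, iv

Ab major has the diatonic set Ab, Bbm, Cm, Db, Eb, Fm, Gdim. Of the given chords, Db–F–Ab = Db, Ab–C–Eb = Ab and Eb–G–Bb = Eb are diatonic. But Cb–Eb–Gb is foreign: the diatonic iii on degree 3 is Cm, whereas Cb comes from Ab minor. It is labeled bIII. But Db–Fb–Ab is foreign: the diatonic IV on degree 4 is Db, whereas Dbm comes from Ab minor. It is labeled iv.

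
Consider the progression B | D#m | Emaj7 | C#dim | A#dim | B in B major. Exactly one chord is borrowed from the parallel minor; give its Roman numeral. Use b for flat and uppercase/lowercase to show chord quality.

In B major the diatonic chords are B, C#m, D#m, E, F#, G#m, A#dim. Of the given chords, B, D#m, Emaj7 and A#dim are diatonic. C#dim (C#–E–G) doesn't fit — on degree 2 B major would have C#m (ii). C#dim is the degree-2 chord of B minor, so it is the borrowed ii°.

ii°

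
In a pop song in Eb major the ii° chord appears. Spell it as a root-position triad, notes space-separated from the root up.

F Ab Cb

The root, F, is scale degree 2 — the same note in Eb major and Eb minor; only the chord quality changes. Stacking thirds in Eb minor on F gives F–Ab–Cb.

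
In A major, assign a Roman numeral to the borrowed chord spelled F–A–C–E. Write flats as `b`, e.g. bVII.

bVImaj7

F is the lowered form of scale degree 6 in A major (the diatonic degree 6 is F#). F–A–C–E is a major-seventh chord — the form found in A minor, not the diatonic vi (F#m). Borrowed into A major it is written bVImaj7.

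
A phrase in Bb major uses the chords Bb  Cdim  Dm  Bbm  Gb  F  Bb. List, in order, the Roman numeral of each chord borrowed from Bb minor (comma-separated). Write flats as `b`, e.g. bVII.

In Bb major the diatonic chords are Bb, Cm, Dm, Eb, F, Gm, Adim. Bb, Dm and F all belong to that set. Cdim (C–Eb–Gb) is not: scale degree 2 in Bb major carries Cm (ii). In Bb minor the chord on that degree is Cdim, so here it functions as ii°, borrowed from the parallel minor. Bbm (Bb–Db–F) is not: scale degree 1 in Bb major carries Bb (I). In Bb minor the chord on that degree is Bbm, so here it functions as i, borrowed from the parallel minor. Gb (Gb–Bb–Db) is not: scale degree 6 in Bb major carries Gm (vi). In Bb minor the chord on that degree is Gb, so here it functions as bVI, borrowed from the parallel minor.

ii°, i, bVI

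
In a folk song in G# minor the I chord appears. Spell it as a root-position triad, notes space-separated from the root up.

The root, G#, is scale degree 1 — the same note in G# minor and G# major; only the chord quality changes. Building the major chord from the parallel major on G#: G#–B#–D#.

G# B# D#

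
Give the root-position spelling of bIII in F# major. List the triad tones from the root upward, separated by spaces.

The root of bIII is the lowered 3rd degree: A# becomes A. Stacking thirds in F# minor on A gives A–C#–E.

A C# E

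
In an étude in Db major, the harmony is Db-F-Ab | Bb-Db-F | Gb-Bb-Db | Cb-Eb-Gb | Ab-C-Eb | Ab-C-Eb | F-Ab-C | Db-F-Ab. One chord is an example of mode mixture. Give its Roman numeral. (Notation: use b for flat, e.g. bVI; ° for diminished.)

In Db major the diatonic chords are Db, Ebm, Fm, Gb, Ab, Bbm, Cdim. Of the given chords, Db–F–Ab = Db, Bb–Db–F = Bbm, Gb–Bb–Db = Gb, Ab–C–Eb = Ab and F–Ab–C = Fm are diatonic. But Cb–Eb–Gb is foreign: the diatonic vii° on degree 7 is Cdim, whereas Cb comes from Db minor. It is labeled bVII.

bVII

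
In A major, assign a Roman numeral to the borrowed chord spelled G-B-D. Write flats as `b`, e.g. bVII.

The root G is the lowered 7th scale degree — diatonically A major has G# there. Diatonically A major has G#dim (vii°) on that degree; G–B–D is instead the major chord native to A minor, so it takes the label bVII.

bVII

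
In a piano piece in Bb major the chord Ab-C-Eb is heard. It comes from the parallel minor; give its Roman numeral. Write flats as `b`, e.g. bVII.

bVII

The root Ab is the lowered 7th scale degree — diatonically Bb major has A there. The diatonic chord on degree 7 would be Adim (vii°), but Ab–C–Eb is the major chord from Bb minor. As a borrowed chord it is labeled bVII.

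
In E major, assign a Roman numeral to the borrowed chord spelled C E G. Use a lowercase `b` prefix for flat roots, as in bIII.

bVI

In E major scale degree 6 is C#; C is its lowered form, from E minor. Diatonically E major has C#m (vi) on that degree; C–E–G is instead the major chord native to E minor, so it takes the label bVI.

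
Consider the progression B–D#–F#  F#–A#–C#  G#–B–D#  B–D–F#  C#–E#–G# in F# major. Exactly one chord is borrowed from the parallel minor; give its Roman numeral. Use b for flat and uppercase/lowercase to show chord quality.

iv

In F# major the diatonic chords are F#, G#m, A#m, B, C#, D#m, E#dim. B–D#–F# = B, F#–A#–C# = F#, G#–B–D# = G#m and C#–E#–G# = C# are all diatonic. B–D–F# doesn't fit — on degree 4 F# major would have B (IV). Bm is the degree-4 chord of F# minor, so it is the borrowed iv.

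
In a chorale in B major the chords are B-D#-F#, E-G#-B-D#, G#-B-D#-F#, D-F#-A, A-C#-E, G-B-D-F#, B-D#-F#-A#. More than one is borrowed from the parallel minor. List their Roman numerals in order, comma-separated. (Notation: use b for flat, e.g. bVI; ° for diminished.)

bIII, bVII, bVImaj7

B major has the diatonic set B, C#m, D#m, E, F#, G#m, A#dim. B–D#–F# = B, E–G#–B–D# = Emaj7, G#–B–D#–F# = G#m7 and B–D#–F#–A# = Bmaj7 all belong to that set. D–F#–A is not: scale degree 3 in B major carries D#m (iii). In B minor the chord on that degree is D, so here it functions as bIII, borrowed from the parallel minor. But A–C#–E is foreign: the diatonic vii° on degree 7 is A#dim, whereas A comes from B minor. It is labeled bVII. G–B–D–F# is not: scale degree 6 in B major carries G#m (vi). In B minor the chord on that degree is Gmaj7, so here it functions as bVImaj7, borrowed from the parallel minor.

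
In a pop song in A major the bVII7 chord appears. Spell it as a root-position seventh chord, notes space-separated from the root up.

Scale degree 7 in A major is G#. bVII7 uses the lowered form, G, taken from A minor. Building the dominant-seventh chord from the parallel minor on G: G–B–D–F.

G B D F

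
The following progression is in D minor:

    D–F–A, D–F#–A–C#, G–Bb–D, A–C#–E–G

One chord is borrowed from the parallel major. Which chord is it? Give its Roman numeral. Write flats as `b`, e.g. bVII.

In D minor (with V from harmonic minor) the diatonic chords are Dm, Edim, F, Gm, A, Bb, C. D–F–A = Dm, G–Bb–D = Gm and A–C#–E–G = A7 are all diatonic. D–F#–A–C# doesn't fit — on degree 1 D minor would have Dm (i). Dmaj7 is the degree-1 chord of D major, so it is the borrowed Imaj7.

Imaj7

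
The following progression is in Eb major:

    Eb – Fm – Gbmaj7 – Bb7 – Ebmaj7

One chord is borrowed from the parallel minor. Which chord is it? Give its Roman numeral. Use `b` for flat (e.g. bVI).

In Eb major the diatonic chords are Eb, Fm, Gm, Ab, Bb, Cm, Ddim. Eb, Fm, Bb7 and Ebmaj7 are all diatonic. But Gbmaj7 (Gb–Bb–Db–F) is foreign: the diatonic iii on degree 3 is Gm, whereas Gbmaj7 comes from Eb minor. It is labeled bIIImaj7.

bIIImaj7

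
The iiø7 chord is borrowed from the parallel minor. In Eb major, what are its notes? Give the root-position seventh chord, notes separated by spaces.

F Ab Cb Eb

The root, F, is scale degree 2 — the same note in Eb major and Eb minor; only the chord quality changes. In Eb minor the chord on F is F–Ab–Cb–Eb.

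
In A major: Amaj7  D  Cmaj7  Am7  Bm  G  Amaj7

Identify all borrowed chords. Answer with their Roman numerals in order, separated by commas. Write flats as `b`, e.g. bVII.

In A major the diatonic chords are A, Bm, C#m, D, E, F#m, G#dim. Of the given chords, Amaj7, D and Bm are diatonic. Cmaj7 (C–E–G–B) is not: scale degree 3 in A major carries C#m (iii). In A minor the chord on that degree is Cmaj7, so here it functions as bIIImaj7, borrowed from the parallel minor. But Am7 (A–C–E–G) is foreign: the diatonic I on degree 1 is A, whereas Am7 comes from A minor. It is labeled i7. G (G–B–D) doesn't fit — on degree 7 A major would have G#dim (vii°). G is the degree-7 chord of A minor, so it is the borrowed bVII.

bIIImaj7, i7, bVII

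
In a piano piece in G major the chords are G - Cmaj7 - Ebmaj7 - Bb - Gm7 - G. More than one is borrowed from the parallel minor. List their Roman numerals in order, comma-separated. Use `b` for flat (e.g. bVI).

In G major the diatonic chords are G, Am, Bm, C, D, Em, F#dim. G and Cmaj7 both belong to that set. But Ebmaj7 (Eb–G–Bb–D) is foreign: the diatonic vi on degree 6 is Em, whereas Ebmaj7 comes from G minor. It is labeled bVImaj7. But Bb (Bb–D–F) is foreign: the diatonic iii on degree 3 is Bm, whereas Bb comes from G minor. It is labeled bIII. Gm7 (G–Bb–D–F) doesn't fit — on degree 1 G major would have G (I). Gm7 is the degree-1 chord of G minor, so it is the borrowed i7.

bVImaj7, bIII, i7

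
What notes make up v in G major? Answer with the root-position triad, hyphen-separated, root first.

D-F-A

v is built on scale degree 5, which is D in both G major and its parallel. Building the minor chord from the parallel minor on D: D–F–A.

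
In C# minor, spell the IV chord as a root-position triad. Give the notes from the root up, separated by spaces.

The root, F#, is scale degree 4 — the same note in C# minor and C# major; only the chord quality changes. In C# major the chord on F# is F#–A#–C#.

F# A# C#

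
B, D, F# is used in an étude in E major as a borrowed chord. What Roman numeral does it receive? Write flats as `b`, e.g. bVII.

v

The root B is the diatonic 5th degree of E major; the borrowing shows in the chord quality. B–D–F# is a minor chord — the form found in E minor, not the diatonic V (B). Borrowed into E major it is written v.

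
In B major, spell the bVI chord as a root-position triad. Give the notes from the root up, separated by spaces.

G B D

Scale degree 6 in B major is G#. bVI uses the lowered form, G, taken from B minor. In B minor the chord on G is G–B–D.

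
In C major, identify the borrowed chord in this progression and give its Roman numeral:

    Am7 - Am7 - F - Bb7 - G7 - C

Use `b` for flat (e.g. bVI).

C major has the diatonic set C, Dm, Em, F, G, Am, Bdim. Of the given chords, Am7, F, G7 and C are diatonic. Bb7 (Bb–D–F–Ab) is not: scale degree 7 in C major carries Bdim (vii°). In C minor the chord on that degree is Bb7, so here it functions as bVII7, borrowed from the parallel minor.

bVII7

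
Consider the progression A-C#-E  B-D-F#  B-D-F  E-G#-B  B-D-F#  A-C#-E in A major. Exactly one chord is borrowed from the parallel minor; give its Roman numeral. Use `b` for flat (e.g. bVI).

ii°

The diatonic triads in A major are A, Bm, C#m, D, E, F#m, G#dim. A–C#–E = A, B–D–F# = Bm and E–G#–B = E all belong to that set. But B–D–F is foreign: the diatonic ii on degree 2 is Bm, whereas Bdim comes from A minor. It is labeled ii°.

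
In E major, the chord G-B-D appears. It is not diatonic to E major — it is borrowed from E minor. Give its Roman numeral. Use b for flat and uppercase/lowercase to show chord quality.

G is the lowered form of scale degree 3 in E major (the diatonic degree 3 is G#). The diatonic chord on degree 3 would be G#m (iii), but G–B–D is the major chord from E minor. As a borrowed chord it is labeled bIII.

bIII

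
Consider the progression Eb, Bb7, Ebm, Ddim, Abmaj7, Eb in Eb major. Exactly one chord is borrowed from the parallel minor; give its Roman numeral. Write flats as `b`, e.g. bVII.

The diatonic triads in Eb major are Eb, Fm, Gm, Ab, Bb, Cm, Ddim. Of the given chords, Eb, Bb7, Ddim and Abmaj7 are diatonic. Ebm (Eb–Gb–Bb) is not: scale degree 1 in Eb major carries Eb (I). In Eb minor the chord on that degree is Ebm, so here it functions as i, borrowed from the parallel minor.

i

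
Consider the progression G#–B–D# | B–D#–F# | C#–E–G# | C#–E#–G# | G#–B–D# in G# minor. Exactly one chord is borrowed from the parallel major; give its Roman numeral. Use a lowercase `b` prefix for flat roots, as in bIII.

G# minor has the diatonic set G#m, A#dim, B, C#m, D#, E, F# (with V from harmonic minor). G#–B–D# = G#m, B–D#–F# = B and C#–E–G# = C#m are all diatonic. C#–E#–G# is not: scale degree 4 in G# minor carries C#m (iv). In G# major the chord on that degree is C#, so here it functions as IV, borrowed from the parallel major.

IV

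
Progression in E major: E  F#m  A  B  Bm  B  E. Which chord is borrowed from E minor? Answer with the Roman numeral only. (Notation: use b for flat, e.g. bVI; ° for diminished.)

E major has the diatonic set E, F#m, G#m, A, B, C#m, D#dim. E, F#m, A and B are all diatonic. But Bm (B–D–F#) is foreign: the diatonic V on degree 5 is B, whereas Bm comes from E minor. It is labeled v.

v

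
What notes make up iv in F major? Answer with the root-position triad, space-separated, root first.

Bb Db F

iv is built on scale degree 4, which is Bb in both F major and its parallel. In F minor the chord on Bb is Bb–Db–F.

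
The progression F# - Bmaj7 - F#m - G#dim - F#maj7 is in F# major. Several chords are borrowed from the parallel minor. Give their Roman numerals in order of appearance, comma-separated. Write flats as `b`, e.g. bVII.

i, ii°

F# major has the diatonic set F#, G#m, A#m, B, C#, D#m, E#dim. F#, Bmaj7 and F#maj7 are all diatonic. F#m (F#–A–C#) is not: scale degree 1 in F# major carries F# (I). In F# minor the chord on that degree is F#m, so here it functions as i, borrowed from the parallel minor. G#dim (G#–B–D) doesn't fit — on degree 2 F# major would have G#m (ii). G#dim is the degree-2 chord of F# minor, so it is the borrowed ii°.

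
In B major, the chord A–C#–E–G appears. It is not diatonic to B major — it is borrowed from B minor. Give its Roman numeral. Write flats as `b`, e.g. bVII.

The root A is the lowered 7th scale degree — diatonically B major has A# there. A–C#–E–G is a dominant-seventh chord — the form found in B minor, not the diatonic vii° (A#dim). Borrowed into B major it is written bVII7.

bVII7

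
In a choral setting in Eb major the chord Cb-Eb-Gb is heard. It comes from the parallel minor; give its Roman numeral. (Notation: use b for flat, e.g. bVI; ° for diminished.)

bVI

Cb is the lowered form of scale degree 6 in Eb major (the diatonic degree 6 is C). Diatonically Eb major has Cm (vi) on that degree; Cb–Eb–Gb is instead the major chord native to Eb minor, so it takes the label bVI.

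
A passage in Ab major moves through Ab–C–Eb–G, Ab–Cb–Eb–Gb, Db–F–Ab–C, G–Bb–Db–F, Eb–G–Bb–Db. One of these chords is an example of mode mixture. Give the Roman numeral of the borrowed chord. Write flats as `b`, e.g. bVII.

Ab major has the diatonic set Ab, Bbm, Cm, Db, Eb, Fm, Gdim. Ab–C–Eb–G = Abmaj7, Db–F–Ab–C = Dbmaj7, G–Bb–Db–F = Gm7b5 and Eb–G–Bb–Db = Eb7 all belong to that set. Ab–Cb–Eb–Gb is not: scale degree 1 in Ab major carries Ab (I). In Ab minor the chord on that degree is Abm7, so here it functions as i7, borrowed from the parallel minor.

i7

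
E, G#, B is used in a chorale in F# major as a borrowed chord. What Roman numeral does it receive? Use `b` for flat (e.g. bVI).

bVII

In F# major scale degree 7 is E#; E is its lowered form, from F# minor. The diatonic chord on degree 7 would be E#dim (vii°), but E–G#–B is the major chord from F# minor. As a borrowed chord it is labeled bVII.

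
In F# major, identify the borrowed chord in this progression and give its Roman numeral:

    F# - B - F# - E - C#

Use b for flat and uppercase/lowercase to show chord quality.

bVII

In F# major the diatonic chords are F#, G#m, A#m, B, C#, D#m, E#dim. F#, B and C# are all diatonic. E (E–G#–B) is not: scale degree 7 in F# major carries E#dim (vii°). In F# minor the chord on that degree is E, so here it functions as bVII, borrowed from the parallel minor.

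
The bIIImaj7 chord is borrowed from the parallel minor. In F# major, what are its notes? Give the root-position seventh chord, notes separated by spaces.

A C# E G#

bIIImaj7 is built on the lowered scale degree 3. In F# major degree 3 is A#; lowered it becomes A. In F# minor the chord on A is A–C#–E–G#.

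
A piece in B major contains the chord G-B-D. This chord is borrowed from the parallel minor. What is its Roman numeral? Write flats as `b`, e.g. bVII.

G is the lowered form of scale degree 6 in B major (the diatonic degree 6 is G#). G–B–D is a major chord — the form found in B minor, not the diatonic vi (G#m). Borrowed into B major it is written bVI.

bVI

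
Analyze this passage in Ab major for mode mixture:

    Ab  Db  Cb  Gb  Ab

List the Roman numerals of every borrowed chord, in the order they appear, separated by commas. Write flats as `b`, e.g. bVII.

bIII, bVII

In Ab major the diatonic chords are Ab, Bbm, Cm, Db, Eb, Fm, Gdim. Ab and Db both belong to that set. But Cb (Cb–Eb–Gb) is foreign: the diatonic iii on degree 3 is Cm, whereas Cb comes from Ab minor. It is labeled bIII. Gb (Gb–Bb–Db) doesn't fit — on degree 7 Ab major would have Gdim (vii°). Gb is the degree-7 chord of Ab minor, so it is the borrowed bVII.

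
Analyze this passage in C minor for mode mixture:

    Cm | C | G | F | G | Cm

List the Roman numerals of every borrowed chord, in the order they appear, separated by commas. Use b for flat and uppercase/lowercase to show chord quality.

C minor has the diatonic set Cm, Ddim, Eb, Fm, G, Ab, Bb (with V from harmonic minor). Cm and G are both diatonic. C (C–E–G) is not: scale degree 1 in C minor carries Cm (i). In C major the chord on that degree is C, so here it functions as I, borrowed from the parallel major. F (F–A–C) is not: scale degree 4 in C minor carries Fm (iv). In C major the chord on that degree is F, so here it functions as IV, borrowed from the parallel major.

I, IV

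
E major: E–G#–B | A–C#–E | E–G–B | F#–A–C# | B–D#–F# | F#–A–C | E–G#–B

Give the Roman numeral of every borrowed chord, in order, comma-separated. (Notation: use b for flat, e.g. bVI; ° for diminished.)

i, ii°

In E major the diatonic chords are E, F#m, G#m, A, B, C#m, D#dim. E–G#–B = E, A–C#–E = A, F#–A–C# = F#m and B–D#–F# = B all belong to that set. E–G–B is not: scale degree 1 in E major carries E (I). In E minor the chord on that degree is Em, so here it functions as i, borrowed from the parallel minor. But F#–A–C is foreign: the diatonic ii on degree 2 is F#m, whereas F#dim comes from E minor. It is labeled ii°.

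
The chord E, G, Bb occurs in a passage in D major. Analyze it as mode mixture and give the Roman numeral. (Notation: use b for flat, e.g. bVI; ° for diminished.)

ii°

The root E is the diatonic 2nd degree of D major; the borrowing shows in the chord quality. The diatonic chord on degree 2 would be Em (ii), but E–G–Bb is the diminished chord from D minor. As a borrowed chord it is labeled ii°.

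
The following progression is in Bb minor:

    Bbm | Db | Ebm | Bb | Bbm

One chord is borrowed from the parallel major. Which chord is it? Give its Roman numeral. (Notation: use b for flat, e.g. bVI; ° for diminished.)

Bb minor has the diatonic set Bbm, Cdim, Db, Ebm, F, Gb, Ab (with V from harmonic minor). Of the given chords, Bbm, Db and Ebm are diatonic. But Bb (Bb–D–F) is foreign: the diatonic i on degree 1 is Bbm, whereas Bb comes from Bb major. It is labeled I.

I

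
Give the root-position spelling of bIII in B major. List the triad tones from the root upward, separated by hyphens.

D-F#-A

The root of bIII is the lowered 3rd degree: D# becomes D. Stacking thirds in B minor on D gives D–F#–A.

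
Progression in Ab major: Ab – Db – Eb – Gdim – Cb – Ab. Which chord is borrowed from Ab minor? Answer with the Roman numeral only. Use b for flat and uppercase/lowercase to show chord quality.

In Ab major the diatonic chords are Ab, Bbm, Cm, Db, Eb, Fm, Gdim. Of the given chords, Ab, Db, Eb and Gdim are diatonic. But Cb (Cb–Eb–Gb) is foreign: the diatonic iii on degree 3 is Cm, whereas Cb comes from Ab minor. It is labeled bIII.

bIII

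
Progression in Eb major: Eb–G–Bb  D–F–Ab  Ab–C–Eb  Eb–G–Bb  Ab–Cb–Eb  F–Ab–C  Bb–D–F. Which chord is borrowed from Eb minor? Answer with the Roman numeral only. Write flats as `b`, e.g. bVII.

iv

The diatonic triads in Eb major are Eb, Fm, Gm, Ab, Bb, Cm, Ddim. Of the given chords, Eb–G–Bb = Eb, D–F–Ab = Ddim, Ab–C–Eb = Ab, F–Ab–C = Fm and Bb–D–F = Bb are diatonic. But Ab–Cb–Eb is foreign: the diatonic IV on degree 4 is Ab, whereas Abm comes from Eb minor. It is labeled iv.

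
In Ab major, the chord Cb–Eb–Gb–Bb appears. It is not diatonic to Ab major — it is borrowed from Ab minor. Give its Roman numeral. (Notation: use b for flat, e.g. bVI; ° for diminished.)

In Ab major scale degree 3 is C; Cb is its lowered form, from Ab minor. The diatonic chord on degree 3 would be Cm (iii), but Cb–Eb–Gb–Bb is the major-seventh chord from Ab minor. As a borrowed chord it is labeled bIIImaj7.

bIIImaj7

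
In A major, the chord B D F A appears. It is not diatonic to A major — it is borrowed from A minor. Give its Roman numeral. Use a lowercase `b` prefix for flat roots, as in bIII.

iiø7

The root B is the diatonic 2nd degree of A major; the borrowing shows in the chord quality. B–D–F–A is a half-diminished-seventh chord — the form found in A minor, not the diatonic ii (Bm). Borrowed into A major it is written iiø7.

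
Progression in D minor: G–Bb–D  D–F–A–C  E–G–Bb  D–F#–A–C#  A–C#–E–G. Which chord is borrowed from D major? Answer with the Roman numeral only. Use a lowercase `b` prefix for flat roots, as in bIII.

In D minor (with V from harmonic minor) the diatonic chords are Dm, Edim, F, Gm, A, Bb, C. G–Bb–D = Gm, D–F–A–C = Dm7, E–G–Bb = Edim and A–C#–E–G = A7 are all diatonic. But D–F#–A–C# is foreign: the diatonic i on degree 1 is Dm, whereas Dmaj7 comes from D major. It is labeled Imaj7.

Imaj7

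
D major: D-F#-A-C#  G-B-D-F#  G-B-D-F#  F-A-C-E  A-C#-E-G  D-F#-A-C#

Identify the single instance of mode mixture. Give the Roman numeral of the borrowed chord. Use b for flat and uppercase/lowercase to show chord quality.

The diatonic triads in D major are D, Em, F#m, G, A, Bm, C#dim. D–F#–A–C# = Dmaj7, G–B–D–F# = Gmaj7 and A–C#–E–G = A7 all belong to that set. But F–A–C–E is foreign: the diatonic iii on degree 3 is F#m, whereas Fmaj7 comes from D minor. It is labeled bIIImaj7.

bIIImaj7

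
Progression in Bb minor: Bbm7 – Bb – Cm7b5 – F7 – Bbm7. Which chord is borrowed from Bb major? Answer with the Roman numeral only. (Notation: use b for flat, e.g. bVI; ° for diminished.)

The diatonic triads in Bb minor (with V from harmonic minor) are Bbm, Cdim, Db, Ebm, F, Gb, Ab. Bbm7, Cm7b5 and F7 are all diatonic. Bb (Bb–D–F) doesn't fit — on degree 1 Bb minor would have Bbm (i). Bb is the degree-1 chord of Bb major, so it is the borrowed I.

I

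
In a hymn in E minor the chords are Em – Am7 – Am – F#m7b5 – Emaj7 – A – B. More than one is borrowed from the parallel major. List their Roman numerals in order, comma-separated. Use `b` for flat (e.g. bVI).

Imaj7, IV

E minor has the diatonic set Em, F#dim, G, Am, B, C, D (with V from harmonic minor). Em, Am7, Am, F#m7b5 and B all belong to that set. Emaj7 (E–G#–B–D#) doesn't fit — on degree 1 E minor would have Em (i). Emaj7 is the degree-1 chord of E major, so it is the borrowed Imaj7. But A (A–C#–E) is foreign: the diatonic iv on degree 4 is Am, whereas A comes from E major. It is labeled IV.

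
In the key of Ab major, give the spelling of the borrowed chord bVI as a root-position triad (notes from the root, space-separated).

Fb Ab Cb

Scale degree 6 in Ab major is F. bVI uses the lowered form, Fb, taken from Ab minor. Building the major chord from the parallel minor on Fb: Fb–Ab–Cb.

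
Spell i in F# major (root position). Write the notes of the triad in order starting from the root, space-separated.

i is built on scale degree 1, which is F# in both F# major and its parallel. Stacking thirds in F# minor on F# gives F#–A–C#.

F# A C#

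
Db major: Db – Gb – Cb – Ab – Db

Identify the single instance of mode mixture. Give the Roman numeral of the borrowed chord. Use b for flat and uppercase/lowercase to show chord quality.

bVII

Db major has the diatonic set Db, Ebm, Fm, Gb, Ab, Bbm, Cdim. Of the given chords, Db, Gb and Ab are diatonic. But Cb (Cb–Eb–Gb) is foreign: the diatonic vii° on degree 7 is Cdim, whereas Cb comes from Db minor. It is labeled bVII.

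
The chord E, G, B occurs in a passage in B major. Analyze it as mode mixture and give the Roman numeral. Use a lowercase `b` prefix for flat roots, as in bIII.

iv

The root E is the diatonic 4th degree of B major; the borrowing shows in the chord quality. The diatonic chord on degree 4 would be E (IV), but E–G–B is the minor chord from B minor. As a borrowed chord it is labeled iv.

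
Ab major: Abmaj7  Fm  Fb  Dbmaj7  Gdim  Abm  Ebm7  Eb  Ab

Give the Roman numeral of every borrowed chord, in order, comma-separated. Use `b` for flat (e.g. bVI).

bVI, i, v7

The diatonic triads in Ab major are Ab, Bbm, Cm, Db, Eb, Fm, Gdim. Of the given chords, Abmaj7, Fm, Dbmaj7, Gdim, Eb and Ab are diatonic. But Fb (Fb–Ab–Cb) is foreign: the diatonic vi on degree 6 is Fm, whereas Fb comes from Ab minor. It is labeled bVI. Abm (Ab–Cb–Eb) doesn't fit — on degree 1 Ab major would have Ab (I). Abm is the degree-1 chord of Ab minor, so it is the borrowed i. Ebm7 (Eb–Gb–Bb–Db) is not: scale degree 5 in Ab major carries Eb (V). In Ab minor the chord on that degree is Ebm7, so here it functions as v7, borrowed from the parallel minor.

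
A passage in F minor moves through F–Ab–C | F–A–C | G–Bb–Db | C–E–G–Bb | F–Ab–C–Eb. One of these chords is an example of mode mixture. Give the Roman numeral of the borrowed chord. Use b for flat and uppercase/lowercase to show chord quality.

In F minor (with V from harmonic minor) the diatonic chords are Fm, Gdim, Ab, Bbm, C, Db, Eb. F–Ab–C = Fm, G–Bb–Db = Gdim, C–E–G–Bb = C7 and F–Ab–C–Eb = Fm7 are all diatonic. But F–A–C is foreign: the diatonic i on degree 1 is Fm, whereas F comes from F major. It is labeled I.

I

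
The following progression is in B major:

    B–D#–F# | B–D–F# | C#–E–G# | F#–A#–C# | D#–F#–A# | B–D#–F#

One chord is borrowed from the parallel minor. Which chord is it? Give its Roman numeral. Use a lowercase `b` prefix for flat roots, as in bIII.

B major has the diatonic set B, C#m, D#m, E, F#, G#m, A#dim. B–D#–F# = B, C#–E–G# = C#m, F#–A#–C# = F# and D#–F#–A# = D#m all belong to that set. B–D–F# is not: scale degree 1 in B major carries B (I). In B minor the chord on that degree is Bm, so here it functions as i, borrowed from the parallel minor.

i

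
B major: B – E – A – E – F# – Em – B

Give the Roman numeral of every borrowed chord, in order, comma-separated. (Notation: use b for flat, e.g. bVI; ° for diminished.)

The diatonic triads in B major are B, C#m, D#m, E, F#, G#m, A#dim. B, E and F# are all diatonic. But A (A–C#–E) is foreign: the diatonic vii° on degree 7 is A#dim, whereas A comes from B minor. It is labeled bVII. But Em (E–G–B) is foreign: the diatonic IV on degree 4 is E, whereas Em comes from B minor. It is labeled iv.

bVII, iv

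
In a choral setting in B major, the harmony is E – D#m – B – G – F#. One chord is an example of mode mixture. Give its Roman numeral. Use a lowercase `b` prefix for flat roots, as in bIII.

bVI

In B major the diatonic chords are B, C#m, D#m, E, F#, G#m, A#dim. E, D#m, B and F# all belong to that set. G (G–B–D) doesn't fit — on degree 6 B major would have G#m (vi). G is the degree-6 chord of B minor, so it is the borrowed bVI.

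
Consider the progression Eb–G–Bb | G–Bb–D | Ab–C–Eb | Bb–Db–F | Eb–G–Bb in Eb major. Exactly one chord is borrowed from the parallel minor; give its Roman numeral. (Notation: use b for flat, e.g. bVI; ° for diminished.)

v

In Eb major the diatonic chords are Eb, Fm, Gm, Ab, Bb, Cm, Ddim. Eb–G–Bb = Eb, G–Bb–D = Gm and Ab–C–Eb = Ab all belong to that set. But Bb–Db–F is foreign: the diatonic V on degree 5 is Bb, whereas Bbm comes from Eb minor. It is labeled v.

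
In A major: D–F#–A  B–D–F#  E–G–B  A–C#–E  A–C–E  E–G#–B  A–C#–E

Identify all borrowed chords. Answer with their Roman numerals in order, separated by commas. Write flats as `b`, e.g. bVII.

In A major the diatonic chords are A, Bm, C#m, D, E, F#m, G#dim. D–F#–A = D, B–D–F# = Bm, A–C#–E = A and E–G#–B = E all belong to that set. E–G–B doesn't fit — on degree 5 A major would have E (V). Em is the degree-5 chord of A minor, so it is the borrowed v. But A–C–E is foreign: the diatonic I on degree 1 is A, whereas Am comes from A minor. It is labeled i.

v, i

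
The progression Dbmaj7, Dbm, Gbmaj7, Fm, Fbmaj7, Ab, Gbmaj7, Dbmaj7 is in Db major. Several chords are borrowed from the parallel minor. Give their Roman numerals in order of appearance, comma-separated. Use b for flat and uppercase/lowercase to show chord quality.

i, bIIImaj7

The diatonic triads in Db major are Db, Ebm, Fm, Gb, Ab, Bbm, Cdim. Of the given chords, Dbmaj7, Gbmaj7, Fm and Ab are diatonic. Dbm (Db–Fb–Ab) is not: scale degree 1 in Db major carries Db (I). In Db minor the chord on that degree is Dbm, so here it functions as i, borrowed from the parallel minor. Fbmaj7 (Fb–Ab–Cb–Eb) doesn't fit — on degree 3 Db major would have Fm (iii). Fbmaj7 is the degree-3 chord of Db minor, so it is the borrowed bIIImaj7.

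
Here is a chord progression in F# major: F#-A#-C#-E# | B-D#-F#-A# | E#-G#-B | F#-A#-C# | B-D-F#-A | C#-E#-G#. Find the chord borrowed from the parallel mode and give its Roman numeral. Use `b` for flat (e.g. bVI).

The diatonic triads in F# major are F#, G#m, A#m, B, C#, D#m, E#dim. F#–A#–C#–E# = F#maj7, B–D#–F#–A# = Bmaj7, E#–G#–B = E#dim, F#–A#–C# = F# and C#–E#–G# = C# all belong to that set. B–D–F#–A is not: scale degree 4 in F# major carries B (IV). In F# minor the chord on that degree is Bm7, so here it functions as iv7, borrowed from the parallel minor.

iv7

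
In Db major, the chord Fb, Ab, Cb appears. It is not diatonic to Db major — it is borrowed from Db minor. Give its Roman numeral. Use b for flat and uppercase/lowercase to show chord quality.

bIII

The root Fb is the lowered 3rd scale degree — diatonically Db major has F there. Diatonically Db major has Fm (iii) on that degree; Fb–Ab–Cb is instead the major chord native to Db minor, so it takes the label bIII.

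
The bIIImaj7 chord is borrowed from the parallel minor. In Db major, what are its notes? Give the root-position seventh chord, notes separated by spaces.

The root of bIIImaj7 is the lowered 3rd degree: F becomes Fb. In Db minor the chord on Fb is Fb–Ab–Cb–Eb.

Fb Ab Cb Eb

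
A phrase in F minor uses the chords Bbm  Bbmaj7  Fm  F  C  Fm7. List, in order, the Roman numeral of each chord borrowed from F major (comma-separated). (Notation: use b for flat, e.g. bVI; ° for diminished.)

F minor has the diatonic set Fm, Gdim, Ab, Bbm, C, Db, Eb (with V from harmonic minor). Bbm, Fm, C and Fm7 are all diatonic. Bbmaj7 (Bb–D–F–A) is not: scale degree 4 in F minor carries Bbm (iv). In F major the chord on that degree is Bbmaj7, so here it functions as IVmaj7, borrowed from the parallel major. F (F–A–C) doesn't fit — on degree 1 F minor would have Fm (i). F is the degree-1 chord of F major, so it is the borrowed I.

IVmaj7, I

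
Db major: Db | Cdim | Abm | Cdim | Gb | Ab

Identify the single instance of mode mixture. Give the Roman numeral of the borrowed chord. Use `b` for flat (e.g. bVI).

v

Db major has the diatonic set Db, Ebm, Fm, Gb, Ab, Bbm, Cdim. Of the given chords, Db, Cdim, Gb and Ab are diatonic. Abm (Ab–Cb–Eb) doesn't fit — on degree 5 Db major would have Ab (V). Abm is the degree-5 chord of Db minor, so it is the borrowed v.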